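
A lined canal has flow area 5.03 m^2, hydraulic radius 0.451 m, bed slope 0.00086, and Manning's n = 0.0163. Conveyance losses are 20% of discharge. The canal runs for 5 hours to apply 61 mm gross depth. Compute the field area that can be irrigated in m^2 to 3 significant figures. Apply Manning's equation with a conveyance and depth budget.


Approach: apply Manning's equation with a conveyance and depth budget, Q = (1/n)*A*R^(2/3)*S^(1/2); Q_field = Q*(1-loss); Area = Q_field*t/(d/1000).
Step 1 — canal discharge (Manning's equation):
  Q = (1/0.0163) * 5.03 * 0.451^(2/3) * 0.00086^(1/2) = 5.3221 m^3/s
Step 2 — delivered flow: Q_field = 5.3221*(1 - 20/100) = 4.2577 m^3/s
Step 3 — volume delivered: V = 4.2577 * 5*3600 = 76638 m^3
Step 4 — area served: A = V / (depth/1000) = 76638 / 0.061 = 1260000 m^2
Therefore the field area that can be irrigated = 1260000 m^2.


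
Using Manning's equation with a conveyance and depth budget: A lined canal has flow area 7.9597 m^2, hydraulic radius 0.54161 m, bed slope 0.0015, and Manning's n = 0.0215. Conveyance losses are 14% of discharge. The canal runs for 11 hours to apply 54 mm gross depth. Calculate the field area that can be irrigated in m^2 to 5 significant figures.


Approach: apply Manning's equation with a conveyance and depth budget, Q = (1/n)*A*R^(2/3)*S^(1/2); Q_field = Q*(1-loss); Area = Q_field*t/(d/1000).
Step 1 — canal discharge (Manning's equation):
  Q = (1/0.0215) * 7.9597 * 0.54161^(2/3) * 0.0015^(1/2) = 9.527120 m^3/s
Step 2 — delivered flow: Q_field = 9.527120*(1 - 14/100) = 8.193324 m^3/s
Step 3 — volume delivered: V = 8.193324 * 11*3600 = 324455.6 m^3
Step 4 — area served: A = V / (depth/1000) = 324455.6 / 0.054 = 6008400 m^2
Therefore the field area that can be irrigated = 6008400 m^2.


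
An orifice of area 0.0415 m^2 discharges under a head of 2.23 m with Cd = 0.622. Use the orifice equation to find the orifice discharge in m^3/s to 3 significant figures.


Approach: apply the orifice equation, Q = Cd*A*sqrt(2*g*h).
Q = 0.622 * 0.0415 * sqrt(2*9.81*2.23) = 0.171 m^3/s
Therefore the orifice discharge = 0.171 m^3/s.


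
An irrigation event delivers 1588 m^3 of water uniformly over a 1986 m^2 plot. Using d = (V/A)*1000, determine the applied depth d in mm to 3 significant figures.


d = (1588 / 1986) * 1000 = 800 mm
Therefore the applied depth d = 800 mm.


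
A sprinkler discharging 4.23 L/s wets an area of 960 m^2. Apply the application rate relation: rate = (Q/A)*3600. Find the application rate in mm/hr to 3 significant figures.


rate = (4.23 / 960) * 3600 = 15.9 mm/hr
Therefore the application rate = 15.9 mm/hr.


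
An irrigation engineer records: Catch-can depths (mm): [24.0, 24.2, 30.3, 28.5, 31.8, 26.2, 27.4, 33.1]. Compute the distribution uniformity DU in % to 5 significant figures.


Approach: apply the low-quarter distribution uniformity, DU = (mean of lowest quarter of readings / overall mean)*100.
sorted lowest 2 of 8: [24.0, 24.2] -> mean = 24.10000 mm
overall mean = 28.18750 mm
DU = (24.10000/28.18750)*100 = 85.499 %
Therefore the distribution uniformity DU = 85.499 %.


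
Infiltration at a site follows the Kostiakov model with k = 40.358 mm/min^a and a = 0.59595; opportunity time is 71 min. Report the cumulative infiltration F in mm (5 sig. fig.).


Approach: apply the Kostiakov infiltration equation, F = k*t^a.
F = 40.358 * 71^0.59595 = 511.90 mm
Therefore the cumulative infiltration F = 511.90 mm.


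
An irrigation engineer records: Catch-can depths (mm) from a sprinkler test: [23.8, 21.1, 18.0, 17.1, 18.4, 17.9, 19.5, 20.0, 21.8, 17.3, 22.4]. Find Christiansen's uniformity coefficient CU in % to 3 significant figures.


Approach: apply Christiansen's uniformity coefficient, CU = (1 - mean_abs_deviation/mean)*100.
mean = 19.755 mm
mean |d_i - mean| = 1.8777 mm
CU = (1 - 1.8777/19.755)*100 = 90.5 %
Therefore Christiansen's uniformity coefficient CU = 90.5 %.


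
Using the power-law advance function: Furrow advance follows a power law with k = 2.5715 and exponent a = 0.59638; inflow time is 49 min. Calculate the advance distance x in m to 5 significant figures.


Approach: apply the power-law advance function, x = k*t^a.
x = 2.5715 * 49^0.59638 = 26.193 m
Therefore the advance distance x = 26.193 m.


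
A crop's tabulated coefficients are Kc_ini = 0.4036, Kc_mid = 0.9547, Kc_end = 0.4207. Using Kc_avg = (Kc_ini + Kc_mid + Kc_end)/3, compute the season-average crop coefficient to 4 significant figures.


Kc_avg = (0.4036 + 0.9547 + 0.4207)/3 = 0.5930
Therefore the season-average crop coefficient = 0.5930.


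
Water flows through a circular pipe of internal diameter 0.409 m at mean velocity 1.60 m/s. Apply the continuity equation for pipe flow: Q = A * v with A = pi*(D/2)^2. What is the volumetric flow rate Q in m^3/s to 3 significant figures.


A = pi*(0.409/2)^2 = 0.13138 m^2
Q = 0.13138 * 1.60 = 0.210 m^3/s
Therefore the volumetric flow rate Q = 0.210 m^3/s.


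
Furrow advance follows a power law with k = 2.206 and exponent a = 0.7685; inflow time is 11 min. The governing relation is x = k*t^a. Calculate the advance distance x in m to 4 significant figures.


x = 2.206 * 11^0.7685 = 13.93 m
Therefore the advance distance x = 13.93 m.


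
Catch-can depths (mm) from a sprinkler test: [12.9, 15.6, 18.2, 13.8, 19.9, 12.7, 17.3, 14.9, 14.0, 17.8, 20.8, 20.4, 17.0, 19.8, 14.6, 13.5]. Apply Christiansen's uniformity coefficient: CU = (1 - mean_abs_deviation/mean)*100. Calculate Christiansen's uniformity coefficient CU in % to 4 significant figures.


mean = 16.4500 mm
mean |d_i - mean| = 2.45000 mm
CU = (1 - 2.45000/16.4500)*100 = 85.11 %
Therefore Christiansen's uniformity coefficient CU = 85.11 %.


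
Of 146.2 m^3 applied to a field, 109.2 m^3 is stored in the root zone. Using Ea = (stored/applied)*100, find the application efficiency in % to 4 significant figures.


Ea = (109.2/146.2)*100 = 74.69 %
Therefore the application efficiency = 74.69 %.


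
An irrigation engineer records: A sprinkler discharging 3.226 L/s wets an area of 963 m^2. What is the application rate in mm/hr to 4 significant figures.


Approach: apply the application rate relation, rate = (Q/A)*3600.
rate = (3.226 / 963) * 3600 = 12.06 mm/hr
Therefore the application rate = 12.06 mm/hr.


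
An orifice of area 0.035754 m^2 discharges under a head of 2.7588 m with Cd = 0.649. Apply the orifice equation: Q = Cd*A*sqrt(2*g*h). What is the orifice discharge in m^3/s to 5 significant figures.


Q = 0.649 * 0.035754 * sqrt(2*9.81*2.7588) = 0.17072 m^3/s
Therefore the orifice discharge = 0.17072 m^3/s.


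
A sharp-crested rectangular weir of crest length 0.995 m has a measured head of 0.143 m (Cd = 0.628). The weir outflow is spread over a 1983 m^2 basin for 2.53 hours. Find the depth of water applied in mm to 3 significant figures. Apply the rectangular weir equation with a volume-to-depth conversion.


Approach: apply the rectangular weir equation with a volume-to-depth conversion, Q = (2/3)*Cd*L*sqrt(2g)*H^1.5; d = Q*t/A * 1000.
Step 1 — weir discharge:
  Q = (2/3)*0.628*0.995*sqrt(2*9.81)*0.143^1.5 = 0.099780 m^3/s
Step 2 — volume: V = 0.099780 * 2.53*3600 = 908.80 m^3
Step 3 — depth: d = V/A * 1000 = 908.80/1983 * 1000 = 458 mm
Therefore the depth of water applied = 458 mm.


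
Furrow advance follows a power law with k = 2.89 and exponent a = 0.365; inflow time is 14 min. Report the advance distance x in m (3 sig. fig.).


Approach: apply the power-law advance function, x = k*t^a.
x = 2.89 * 14^0.365 = 7.57 m
Therefore the advance distance x = 7.57 m.


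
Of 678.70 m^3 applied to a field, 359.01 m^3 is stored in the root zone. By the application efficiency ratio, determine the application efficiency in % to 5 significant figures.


Approach: apply the application efficiency ratio, Ea = (stored/applied)*100.
Ea = (359.01/678.70)*100 = 52.897 %
Therefore the application efficiency = 52.897 %.


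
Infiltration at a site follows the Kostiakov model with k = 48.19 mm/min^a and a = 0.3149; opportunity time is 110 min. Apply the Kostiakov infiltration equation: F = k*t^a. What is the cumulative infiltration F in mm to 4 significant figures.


F = 48.19 * 110^0.3149 = 211.7 mm
Therefore the cumulative infiltration F = 211.7 mm.


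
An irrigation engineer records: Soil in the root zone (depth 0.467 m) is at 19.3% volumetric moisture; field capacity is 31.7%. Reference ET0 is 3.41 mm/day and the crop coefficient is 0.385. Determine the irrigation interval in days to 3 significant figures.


Approach: apply soil-water budget scheduling, SMD = (FC-theta)/100*depth*1000; ETc = ET0*Kc; interval = SMD/ETc.
Step 1 — soil moisture deficit:
  SMD = (31.7 - 19.3)/100 * 0.467 * 1000 = 57.908 mm
Step 2 — daily crop ET (ETc = ET0*Kc):
  ETc = 3.41 * 0.385 = 1.3129 mm/day
Step 3 — irrigation interval (SMD/ETc):
  interval = 57.908 / 1.3129 = 44.1 days
Therefore the irrigation interval = 44.1 days.


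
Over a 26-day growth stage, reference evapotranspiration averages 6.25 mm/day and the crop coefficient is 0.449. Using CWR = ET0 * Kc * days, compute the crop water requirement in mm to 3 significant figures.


CWR = 6.25 * 0.449 * 26 = 73.0 mm
Therefore the crop water requirement = 73.0 mm.


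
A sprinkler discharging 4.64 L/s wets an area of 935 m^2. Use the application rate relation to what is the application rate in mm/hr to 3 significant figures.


Approach: apply the application rate relation, rate = (Q/A)*3600.
rate = (4.64 / 935) * 3600 = 17.9 mm/hr
Therefore the application rate = 17.9 mm/hr.


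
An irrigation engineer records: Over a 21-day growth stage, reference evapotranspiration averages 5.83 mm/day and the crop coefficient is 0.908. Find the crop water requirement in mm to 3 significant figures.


Approach: apply the crop water requirement relation, CWR = ET0 * Kc * days.
CWR = 5.83 * 0.908 * 21 = 111 mm
Therefore the crop water requirement = 111 mm.


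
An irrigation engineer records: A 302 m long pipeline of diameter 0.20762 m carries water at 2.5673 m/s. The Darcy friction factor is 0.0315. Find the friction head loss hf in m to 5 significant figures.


Approach: apply the Darcy-Weisbach equation, hf = f*(L/D)*(v^2/(2g)).
hf = 0.0315 * (302/0.20762) * (2.5673^2 / (2*9.81))
hf = 15.392 m
Therefore the friction head loss hf = 15.392 m.


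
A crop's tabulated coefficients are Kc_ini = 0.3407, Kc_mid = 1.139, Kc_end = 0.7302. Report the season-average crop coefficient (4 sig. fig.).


Approach: apply a simple seasonal average, Kc_avg = (Kc_ini + Kc_mid + Kc_end)/3.
Kc_avg = (0.3407 + 1.139 + 0.7302)/3 = 0.7366
Therefore the season-average crop coefficient = 0.7366.


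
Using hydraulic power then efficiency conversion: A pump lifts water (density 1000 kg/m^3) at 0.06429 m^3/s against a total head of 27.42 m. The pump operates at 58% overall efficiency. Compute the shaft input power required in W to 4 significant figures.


Approach: apply hydraulic power then efficiency conversion, P = rho*g*Q*H; P_in = P/eta.
Step 1 — hydraulic power (P = rho*g*Q*H):
  P = 1000 * 9.81 * 0.06429 * 27.42 = 17293.4 W
Step 2 — input power: P_in = P/eta = 17293.4 / 0.58 = 29820 W
Therefore the shaft input power required = 29820 W.


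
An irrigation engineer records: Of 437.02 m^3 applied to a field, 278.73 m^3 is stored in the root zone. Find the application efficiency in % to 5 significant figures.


Approach: apply the application efficiency ratio, Ea = (stored/applied)*100.
Ea = (278.73/437.02)*100 = 63.780 %
Therefore the application efficiency = 63.780 %.


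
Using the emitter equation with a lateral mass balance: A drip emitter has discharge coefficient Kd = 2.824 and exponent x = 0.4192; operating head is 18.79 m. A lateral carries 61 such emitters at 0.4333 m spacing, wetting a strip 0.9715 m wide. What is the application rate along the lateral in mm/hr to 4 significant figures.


Approach: apply the emitter equation with a lateral mass balance, q = Kd*h^x; Q = n*q; rate = Q/(n*spacing*width).
Step 1 — single emitter flow (q = Kd*h^x):
  q = 2.824 * 18.79^0.4192 = 9.65817 L/hr
Step 2 — total lateral flow: Q = 61 * 9.65817 = 589.148 L/hr
Step 3 — wetted area: A = 61 * 0.4333 * 0.9715 = 25.6780 m^2
Step 4 — application rate: Q/A = 589.148/25.6780 = 22.94 mm/hr
Therefore the application rate along the lateral = 22.94 mm/hr.


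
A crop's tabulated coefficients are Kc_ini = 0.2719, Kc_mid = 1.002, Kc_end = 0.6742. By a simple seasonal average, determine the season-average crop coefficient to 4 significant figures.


Approach: apply a simple seasonal average, Kc_avg = (Kc_ini + Kc_mid + Kc_end)/3.
Kc_avg = (0.2719 + 1.002 + 0.6742)/3 = 0.6494
Therefore the season-average crop coefficient = 0.6494.


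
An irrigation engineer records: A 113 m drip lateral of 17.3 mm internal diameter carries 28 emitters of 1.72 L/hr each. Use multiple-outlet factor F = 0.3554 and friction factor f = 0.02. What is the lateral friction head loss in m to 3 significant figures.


Approach: apply Darcy-Weisbach with the multiple-outlet F-factor, Q = n*q/(3600*1000) m^3/s; v = Q/A; hf = F*f*(L/D)*(v^2/(2g)).
Q = 28*1.72/(3600*1000) = 1.3378e-05 m^3/s
A = pi*(17.3e-3/2)^2 = 2.3506e-04 m^2, so v = Q/A = 0.056912 m/s
hf = 0.3554*0.02*(113/0.0173)*(0.056912^2/(2*9.81)) = 0.00766 m
Therefore the lateral friction head loss = 0.00766 m.


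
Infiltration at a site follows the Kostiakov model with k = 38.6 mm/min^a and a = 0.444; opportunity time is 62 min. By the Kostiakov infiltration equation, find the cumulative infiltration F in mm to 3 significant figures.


Approach: apply the Kostiakov infiltration equation, F = k*t^a.
F = 38.6 * 62^0.444 = 241 mm
Therefore the cumulative infiltration F = 241 mm.


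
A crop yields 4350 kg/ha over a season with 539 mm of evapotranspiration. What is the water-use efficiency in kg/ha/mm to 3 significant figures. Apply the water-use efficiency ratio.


Approach: apply the water-use efficiency ratio, WUE = yield/ET.
WUE = 4350 / 539 = 8.07 kg/ha/mm
Therefore the water-use efficiency = 8.07 kg/ha/mm.


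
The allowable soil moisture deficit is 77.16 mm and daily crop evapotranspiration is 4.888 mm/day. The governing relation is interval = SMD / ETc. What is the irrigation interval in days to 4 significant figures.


interval = 77.16 / 4.888 = 15.79 days
Therefore the irrigation interval = 15.79 days.


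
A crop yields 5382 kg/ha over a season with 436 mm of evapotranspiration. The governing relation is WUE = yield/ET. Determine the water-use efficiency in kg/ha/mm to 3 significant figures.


WUE = 5382 / 436 = 12.3 kg/ha/mm
Therefore the water-use efficiency = 12.3 kg/ha/mm.


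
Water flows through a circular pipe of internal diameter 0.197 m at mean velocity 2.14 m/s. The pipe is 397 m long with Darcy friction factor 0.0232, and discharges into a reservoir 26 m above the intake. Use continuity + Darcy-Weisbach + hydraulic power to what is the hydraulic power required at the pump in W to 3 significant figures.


Approach: apply continuity + Darcy-Weisbach + hydraulic power, Q = A*v; hf = f*(L/D)*(v^2/(2g)); H = static + hf; P = rho*g*Q*H.
Step 1 — flow rate (continuity, Q = A*v):
  A = pi*(0.197/2)^2 = 0.030481 m^2
  Q = 0.030481 * 2.14 = 0.065228 m^3/s
Step 2 — friction head loss (Darcy-Weisbach):
  hf = 0.0232 * (397/0.197) * (2.14^2 / (2*9.81))
  hf = 10.913 m
Step 3 — total head: H = 26 + 10.913 = 36.913 m
Step 4 — hydraulic power (P = rho*g*Q*H):
  P = 1000 * 9.81 * 0.065228 * 36.913 = 23600 W
Therefore the hydraulic power required at the pump = 23600 W.


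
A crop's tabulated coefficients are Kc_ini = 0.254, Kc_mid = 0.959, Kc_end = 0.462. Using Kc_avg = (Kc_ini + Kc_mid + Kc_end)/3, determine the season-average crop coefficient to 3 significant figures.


Kc_avg = (0.254 + 0.959 + 0.462)/3 = 0.558
Therefore the season-average crop coefficient = 0.558.


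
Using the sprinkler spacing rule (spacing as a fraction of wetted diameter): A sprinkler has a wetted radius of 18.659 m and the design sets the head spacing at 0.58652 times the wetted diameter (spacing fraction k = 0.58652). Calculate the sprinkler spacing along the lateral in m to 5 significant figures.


Approach: apply the sprinkler spacing rule (spacing as a fraction of wetted diameter), S = k*(2*R).
S = 0.58652 * (2 * 18.659) = 21.888 m
Therefore the sprinkler spacing along the lateral = 21.888 m.


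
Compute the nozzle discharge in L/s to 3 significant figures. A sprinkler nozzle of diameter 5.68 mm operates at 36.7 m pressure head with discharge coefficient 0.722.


Approach: apply the orifice equation, Q = Cd*A*sqrt(2*g*h), A = pi*(d/2)^2.
A = pi*(5.68e-3/2)^2 = 2.5339e-05 m^2
Q = 0.722 * 2.5339e-05 * sqrt(2*9.81*36.7) * 1000 = 0.491 L/s
Therefore the nozzle discharge = 0.491 L/s.


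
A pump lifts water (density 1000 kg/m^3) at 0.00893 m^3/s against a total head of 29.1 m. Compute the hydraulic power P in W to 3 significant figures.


Approach: apply the hydraulic power relation, P = rho*g*Q*H.
P = 1000 * 9.81 * 0.00893 * 29.1 = 2550 W
Therefore the hydraulic power P = 2550 W.


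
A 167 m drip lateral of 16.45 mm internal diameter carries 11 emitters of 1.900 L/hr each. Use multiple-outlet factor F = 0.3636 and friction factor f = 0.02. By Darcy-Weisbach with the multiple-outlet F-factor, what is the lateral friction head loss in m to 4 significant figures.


Approach: apply Darcy-Weisbach with the multiple-outlet F-factor, Q = n*q/(3600*1000) m^3/s; v = Q/A; hf = F*f*(L/D)*(v^2/(2g)).
Q = 11*1.900/(3600*1000) = 5.80556e-06 m^3/s
A = pi*(16.45e-3/2)^2 = 2.12531e-04 m^2, so v = Q/A = 0.0273163 m/s
hf = 0.3636*0.02*(167/0.01645)*(0.0273163^2/(2*9.81)) = 0.002808 m
Therefore the lateral friction head loss = 0.002808 m.


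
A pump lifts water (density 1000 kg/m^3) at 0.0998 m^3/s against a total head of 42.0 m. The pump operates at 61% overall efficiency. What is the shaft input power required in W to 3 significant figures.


Approach: apply hydraulic power then efficiency conversion, P = rho*g*Q*H; P_in = P/eta.
Step 1 — hydraulic power (P = rho*g*Q*H):
  P = 1000 * 9.81 * 0.0998 * 42.0 = 41120 W
Step 2 — input power: P_in = P/eta = 41120 / 0.61 = 67400 W
Therefore the shaft input power required = 67400 W.


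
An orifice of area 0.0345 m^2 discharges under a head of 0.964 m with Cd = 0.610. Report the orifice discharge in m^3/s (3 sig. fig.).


Approach: apply the orifice equation, Q = Cd*A*sqrt(2*g*h).
Q = 0.610 * 0.0345 * sqrt(2*9.81*0.964) = 0.0915 m^3/s
Therefore the orifice discharge = 0.0915 m^3/s.


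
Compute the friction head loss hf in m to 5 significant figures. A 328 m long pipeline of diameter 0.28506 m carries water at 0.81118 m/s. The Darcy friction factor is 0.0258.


Approach: apply the Darcy-Weisbach equation, hf = f*(L/D)*(v^2/(2g)).
hf = 0.0258 * (328/0.28506) * (0.81118^2 / (2*9.81))
hf = 0.99562 m
Therefore the friction head loss hf = 0.99562 m.


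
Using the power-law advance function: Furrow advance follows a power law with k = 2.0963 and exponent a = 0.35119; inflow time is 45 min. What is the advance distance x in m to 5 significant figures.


Approach: apply the power-law advance function, x = k*t^a.
x = 2.0963 * 45^0.35119 = 7.9808 m
Therefore the advance distance x = 7.9808 m.


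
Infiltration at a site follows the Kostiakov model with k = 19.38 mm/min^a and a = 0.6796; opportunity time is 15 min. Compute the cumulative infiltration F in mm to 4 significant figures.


Approach: apply the Kostiakov infiltration equation, F = k*t^a.
F = 19.38 * 15^0.6796 = 122.1 mm
Therefore the cumulative infiltration F = 122.1 mm.


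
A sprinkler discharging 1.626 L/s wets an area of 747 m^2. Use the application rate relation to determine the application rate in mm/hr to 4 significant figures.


Approach: apply the application rate relation, rate = (Q/A)*3600.
rate = (1.626 / 747) * 3600 = 7.836 mm/hr
Therefore the application rate = 7.836 mm/hr.


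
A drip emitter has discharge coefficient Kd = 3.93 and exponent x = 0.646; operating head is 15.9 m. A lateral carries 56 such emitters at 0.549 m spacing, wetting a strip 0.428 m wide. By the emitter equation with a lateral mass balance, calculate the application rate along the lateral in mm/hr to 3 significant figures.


Approach: apply the emitter equation with a lateral mass balance, q = Kd*h^x; Q = n*q; rate = Q/(n*spacing*width).
Step 1 — single emitter flow (q = Kd*h^x):
  q = 3.93 * 15.9^0.646 = 23.469 L/hr
Step 2 — total lateral flow: Q = 56 * 23.469 = 1314.3 L/hr
Step 3 — wetted area: A = 56 * 0.549 * 0.428 = 13.158 m^2
Step 4 — application rate: Q/A = 1314.3/13.158 = 99.9 mm/hr
Therefore the application rate along the lateral = 99.9 mm/hr.


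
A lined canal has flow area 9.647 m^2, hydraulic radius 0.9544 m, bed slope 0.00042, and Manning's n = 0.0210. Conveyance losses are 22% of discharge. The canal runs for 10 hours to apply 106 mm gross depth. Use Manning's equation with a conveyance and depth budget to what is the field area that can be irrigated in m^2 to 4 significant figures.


Approach: apply Manning's equation with a conveyance and depth budget, Q = (1/n)*A*R^(2/3)*S^(1/2); Q_field = Q*(1-loss); Area = Q_field*t/(d/1000).
Step 1 — canal discharge (Manning's equation):
  Q = (1/0.0210) * 9.647 * 0.9544^(2/3) * 0.00042^(1/2) = 9.12609 m^3/s
Step 2 — delivered flow: Q_field = 9.12609*(1 - 22/100) = 7.11835 m^3/s
Step 3 — volume delivered: V = 7.11835 * 10*3600 = 256261 m^3
Step 4 — area served: A = V / (depth/1000) = 256261 / 0.106 = 2418000 m^2
Therefore the field area that can be irrigated = 2418000 m^2.


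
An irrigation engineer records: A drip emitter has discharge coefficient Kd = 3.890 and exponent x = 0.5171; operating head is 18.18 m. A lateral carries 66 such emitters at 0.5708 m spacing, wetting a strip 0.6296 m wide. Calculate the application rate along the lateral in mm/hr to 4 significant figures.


Approach: apply the emitter equation with a lateral mass balance, q = Kd*h^x; Q = n*q; rate = Q/(n*spacing*width).
Step 1 — single emitter flow (q = Kd*h^x):
  q = 3.890 * 18.18^0.5171 = 17.4295 L/hr
Step 2 — total lateral flow: Q = 66 * 17.4295 = 1150.35 L/hr
Step 3 — wetted area: A = 66 * 0.5708 * 0.6296 = 23.7188 m^2
Step 4 — application rate: Q/A = 1150.35/23.7188 = 48.50 mm/hr
Therefore the application rate along the lateral = 48.50 mm/hr.


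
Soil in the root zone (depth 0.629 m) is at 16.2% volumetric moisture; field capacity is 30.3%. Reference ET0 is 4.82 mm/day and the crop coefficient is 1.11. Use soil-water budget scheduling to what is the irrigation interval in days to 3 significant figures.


Approach: apply soil-water budget scheduling, SMD = (FC-theta)/100*depth*1000; ETc = ET0*Kc; interval = SMD/ETc.
Step 1 — soil moisture deficit:
  SMD = (30.3 - 16.2)/100 * 0.629 * 1000 = 88.689 mm
Step 2 — daily crop ET (ETc = ET0*Kc):
  ETc = 4.82 * 1.11 = 5.3502 mm/day
Step 3 — irrigation interval (SMD/ETc):
  interval = 88.689 / 5.3502 = 16.6 days
Therefore the irrigation interval = 16.6 days.


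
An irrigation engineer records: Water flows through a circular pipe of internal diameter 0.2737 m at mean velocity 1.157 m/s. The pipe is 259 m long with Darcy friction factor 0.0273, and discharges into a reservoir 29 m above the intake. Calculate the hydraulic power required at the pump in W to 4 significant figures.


Approach: apply continuity + Darcy-Weisbach + hydraulic power, Q = A*v; hf = f*(L/D)*(v^2/(2g)); H = static + hf; P = rho*g*Q*H.
Step 1 — flow rate (continuity, Q = A*v):
  A = pi*(0.2737/2)^2 = 0.0588355 m^2
  Q = 0.0588355 * 1.157 = 0.0680727 m^3/s
Step 2 — friction head loss (Darcy-Weisbach):
  hf = 0.0273 * (259/0.2737) * (1.157^2 / (2*9.81))
  hf = 1.76261 m
Step 3 — total head: H = 29 + 1.76261 = 30.7626 m
Step 4 — hydraulic power (P = rho*g*Q*H):
  P = 1000 * 9.81 * 0.0680727 * 30.7626 = 20540 W
Therefore the hydraulic power required at the pump = 20540 W.


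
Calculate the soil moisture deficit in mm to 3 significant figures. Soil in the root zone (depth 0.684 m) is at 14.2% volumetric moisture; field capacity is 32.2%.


Approach: apply the soil moisture deficit relation, SMD = (FC - theta)/100 * depth * 1000.
SMD = (32.2 - 14.2)/100 * 0.684 * 1000 = 123 mm
Therefore the soil moisture deficit = 123 mm.


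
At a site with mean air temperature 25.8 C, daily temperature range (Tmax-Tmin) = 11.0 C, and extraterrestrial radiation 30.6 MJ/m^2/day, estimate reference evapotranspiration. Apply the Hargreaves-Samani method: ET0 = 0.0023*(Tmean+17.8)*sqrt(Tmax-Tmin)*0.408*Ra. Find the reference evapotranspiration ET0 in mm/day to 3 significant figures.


ET0 = 0.0023*(25.8+17.8)*sqrt(11.0)*0.408*30.6 = 4.15 mm/day
Therefore the reference evapotranspiration ET0 = 4.15 mm/day.


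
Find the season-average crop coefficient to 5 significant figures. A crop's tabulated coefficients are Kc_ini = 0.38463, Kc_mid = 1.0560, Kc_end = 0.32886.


Approach: apply a simple seasonal average, Kc_avg = (Kc_ini + Kc_mid + Kc_end)/3.
Kc_avg = (0.38463 + 1.0560 + 0.32886)/3 = 0.58983
Therefore the season-average crop coefficient = 0.58983.


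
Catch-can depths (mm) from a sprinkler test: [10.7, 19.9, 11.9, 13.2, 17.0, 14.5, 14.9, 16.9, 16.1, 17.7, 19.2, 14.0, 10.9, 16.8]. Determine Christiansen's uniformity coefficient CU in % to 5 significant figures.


Approach: apply Christiansen's uniformity coefficient, CU = (1 - mean_abs_deviation/mean)*100.
mean = 15.26429 mm
mean |d_i - mean| = 2.392857 mm
CU = (1 - 2.392857/15.26429)*100 = 84.324 %
Therefore Christiansen's uniformity coefficient CU = 84.324 %.


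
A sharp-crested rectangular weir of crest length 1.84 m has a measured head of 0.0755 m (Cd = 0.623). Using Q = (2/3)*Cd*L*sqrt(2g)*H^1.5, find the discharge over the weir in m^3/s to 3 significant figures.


Q = (2/3)*0.623*1.84*sqrt(2*9.81)*0.0755^1.5 = 0.0702 m^3/s
Therefore the discharge over the weir = 0.0702 m^3/s.


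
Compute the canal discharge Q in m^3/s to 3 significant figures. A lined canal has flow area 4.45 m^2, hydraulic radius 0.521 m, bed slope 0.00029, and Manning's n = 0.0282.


Approach: apply Manning's equation, Q = (1/n)*A*R^(2/3)*S^(1/2).
Q = (1/0.0282) * 4.45 * 0.521^(2/3) * 0.00029^(1/2) = 1.74 m^3/s
Therefore the canal discharge Q = 1.74 m^3/s.


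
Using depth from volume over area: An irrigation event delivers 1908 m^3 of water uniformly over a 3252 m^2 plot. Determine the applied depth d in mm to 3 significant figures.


Approach: apply depth from volume over area, d = (V/A)*1000.
d = (1908 / 3252) * 1000 = 587 mm
Therefore the applied depth d = 587 mm.


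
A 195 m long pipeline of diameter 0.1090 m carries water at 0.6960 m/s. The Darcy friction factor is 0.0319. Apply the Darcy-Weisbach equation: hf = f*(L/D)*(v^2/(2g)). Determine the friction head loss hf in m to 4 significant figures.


hf = 0.0319 * (195/0.1090) * (0.6960^2 / (2*9.81))
hf = 1.409 m
Therefore the friction head loss hf = 1.409 m.


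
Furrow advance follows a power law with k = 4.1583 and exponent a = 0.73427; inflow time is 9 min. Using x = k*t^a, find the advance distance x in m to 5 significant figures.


x = 4.1583 * 9^0.73427 = 20.873 m
Therefore the advance distance x = 20.873 m.


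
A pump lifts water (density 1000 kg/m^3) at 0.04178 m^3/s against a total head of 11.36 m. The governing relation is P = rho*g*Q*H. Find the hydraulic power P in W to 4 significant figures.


P = 1000 * 9.81 * 0.04178 * 11.36 = 4656 W
Therefore the hydraulic power P = 4656 W.


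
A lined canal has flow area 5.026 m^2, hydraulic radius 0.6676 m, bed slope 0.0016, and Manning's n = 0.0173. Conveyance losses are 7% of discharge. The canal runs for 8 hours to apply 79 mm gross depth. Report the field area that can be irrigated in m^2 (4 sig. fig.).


Approach: apply Manning's equation with a conveyance and depth budget, Q = (1/n)*A*R^(2/3)*S^(1/2); Q_field = Q*(1-loss); Area = Q_field*t/(d/1000).
Step 1 — canal discharge (Manning's equation):
  Q = (1/0.0173) * 5.026 * 0.6676^(2/3) * 0.0016^(1/2) = 8.87661 m^3/s
Step 2 — delivered flow: Q_field = 8.87661*(1 - 7/100) = 8.25525 m^3/s
Step 3 — volume delivered: V = 8.25525 * 8*3600 = 237751 m^3
Step 4 — area served: A = V / (depth/1000) = 237751 / 0.079 = 3010000 m^2
Therefore the field area that can be irrigated = 3010000 m^2.


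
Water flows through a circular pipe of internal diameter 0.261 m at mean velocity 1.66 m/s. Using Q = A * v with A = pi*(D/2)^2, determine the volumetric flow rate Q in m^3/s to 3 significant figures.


A = pi*(0.261/2)^2 = 0.053502 m^2
Q = 0.053502 * 1.66 = 0.0888 m^3/s
Therefore the volumetric flow rate Q = 0.0888 m^3/s.


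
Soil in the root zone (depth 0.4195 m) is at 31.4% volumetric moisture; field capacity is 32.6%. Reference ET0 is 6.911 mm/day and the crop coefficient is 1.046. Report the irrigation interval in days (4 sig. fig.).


Approach: apply soil-water budget scheduling, SMD = (FC-theta)/100*depth*1000; ETc = ET0*Kc; interval = SMD/ETc.
Step 1 — soil moisture deficit:
  SMD = (32.6 - 31.4)/100 * 0.4195 * 1000 = 5.03400 mm
Step 2 — daily crop ET (ETc = ET0*Kc):
  ETc = 6.911 * 1.046 = 7.22891 mm/day
Step 3 — irrigation interval (SMD/ETc):
  interval = 5.03400 / 7.22891 = 0.6964 days
Therefore the irrigation interval = 0.6964 days.


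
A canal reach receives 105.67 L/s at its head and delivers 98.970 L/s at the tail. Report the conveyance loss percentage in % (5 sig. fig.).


Approach: apply the conveyance loss ratio, loss% = ((Q_head - Q_tail)/Q_head)*100.
loss = ((105.67 - 98.970)/105.67)*100 = 6.3405 %
Therefore the conveyance loss percentage = 6.3405 %.


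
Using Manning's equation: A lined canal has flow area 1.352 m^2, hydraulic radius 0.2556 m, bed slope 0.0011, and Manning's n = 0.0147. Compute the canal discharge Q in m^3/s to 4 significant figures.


Approach: apply Manning's equation, Q = (1/n)*A*R^(2/3)*S^(1/2).
Q = (1/0.0147) * 1.352 * 0.2556^(2/3) * 0.0011^(1/2) = 1.229 m^3/s
Therefore the canal discharge Q = 1.229 m^3/s.


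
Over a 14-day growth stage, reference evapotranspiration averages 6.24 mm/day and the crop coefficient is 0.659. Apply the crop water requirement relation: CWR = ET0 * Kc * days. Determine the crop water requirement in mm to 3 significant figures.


CWR = 6.24 * 0.659 * 14 = 57.6 mm
Therefore the crop water requirement = 57.6 mm.


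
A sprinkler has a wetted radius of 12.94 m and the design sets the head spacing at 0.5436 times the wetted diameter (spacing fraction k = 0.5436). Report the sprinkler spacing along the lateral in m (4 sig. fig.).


Approach: apply the sprinkler spacing rule (spacing as a fraction of wetted diameter), S = k*(2*R).
S = 0.5436 * (2 * 12.94) = 14.07 m
Therefore the sprinkler spacing along the lateral = 14.07 m.


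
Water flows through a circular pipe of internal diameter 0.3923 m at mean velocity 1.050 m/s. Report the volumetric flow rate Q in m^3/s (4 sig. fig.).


Approach: apply the continuity equation for pipe flow, Q = A * v with A = pi*(D/2)^2.
A = pi*(0.3923/2)^2 = 0.120872 m^2
Q = 0.120872 * 1.050 = 0.1269 m^3/s
Therefore the volumetric flow rate Q = 0.1269 m^3/s.


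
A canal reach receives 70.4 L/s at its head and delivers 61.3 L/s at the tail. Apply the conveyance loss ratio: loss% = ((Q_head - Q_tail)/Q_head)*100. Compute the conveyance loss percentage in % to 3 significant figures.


loss = ((70.4 - 61.3)/70.4)*100 = 12.9 %
Therefore the conveyance loss percentage = 12.9 %.


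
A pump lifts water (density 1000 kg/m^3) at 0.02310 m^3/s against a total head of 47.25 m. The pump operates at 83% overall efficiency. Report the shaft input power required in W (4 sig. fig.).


Approach: apply hydraulic power then efficiency conversion, P = rho*g*Q*H; P_in = P/eta.
Step 1 — hydraulic power (P = rho*g*Q*H):
  P = 1000 * 9.81 * 0.02310 * 47.25 = 10707.4 W
Step 2 — input power: P_in = P/eta = 10707.4 / 0.83 = 12900 W
Therefore the shaft input power required = 12900 W.


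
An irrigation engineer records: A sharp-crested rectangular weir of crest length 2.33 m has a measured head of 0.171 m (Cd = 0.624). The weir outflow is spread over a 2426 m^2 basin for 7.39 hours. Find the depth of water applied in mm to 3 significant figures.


Approach: apply the rectangular weir equation with a volume-to-depth conversion, Q = (2/3)*Cd*L*sqrt(2g)*H^1.5; d = Q*t/A * 1000.
Step 1 — weir discharge:
  Q = (2/3)*0.624*2.33*sqrt(2*9.81)*0.171^1.5 = 0.30359 m^3/s
Step 2 — volume: V = 0.30359 * 7.39*3600 = 8076.8 m^3
Step 3 — depth: d = V/A * 1000 = 8076.8/2426 * 1000 = 3330 mm
Therefore the depth of water applied = 3330 mm.


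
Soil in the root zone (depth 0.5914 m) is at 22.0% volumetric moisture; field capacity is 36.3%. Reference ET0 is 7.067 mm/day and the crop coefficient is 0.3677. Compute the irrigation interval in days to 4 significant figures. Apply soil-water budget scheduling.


Approach: apply soil-water budget scheduling, SMD = (FC-theta)/100*depth*1000; ETc = ET0*Kc; interval = SMD/ETc.
Step 1 — soil moisture deficit:
  SMD = (36.3 - 22.0)/100 * 0.5914 * 1000 = 84.5702 mm
Step 2 — daily crop ET (ETc = ET0*Kc):
  ETc = 7.067 * 0.3677 = 2.59854 mm/day
Step 3 — irrigation interval (SMD/ETc):
  interval = 84.5702 / 2.59854 = 32.55 days
Therefore the irrigation interval = 32.55 days.


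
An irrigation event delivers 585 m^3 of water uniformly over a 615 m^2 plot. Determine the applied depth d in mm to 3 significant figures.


Approach: apply depth from volume over area, d = (V/A)*1000.
d = (585 / 615) * 1000 = 951 mm
Therefore the applied depth d = 951 mm.


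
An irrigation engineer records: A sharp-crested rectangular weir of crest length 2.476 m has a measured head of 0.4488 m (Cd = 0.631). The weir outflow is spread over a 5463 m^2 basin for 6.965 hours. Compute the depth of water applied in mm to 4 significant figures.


Approach: apply the rectangular weir equation with a volume-to-depth conversion, Q = (2/3)*Cd*L*sqrt(2g)*H^1.5; d = Q*t/A * 1000.
Step 1 — weir discharge:
  Q = (2/3)*0.631*2.476*sqrt(2*9.81)*0.4488^1.5 = 1.38713 m^3/s
Step 2 — volume: V = 1.38713 * 6.965*3600 = 34780.9 m^3
Step 3 — depth: d = V/A * 1000 = 34780.9/5463 * 1000 = 6367 mm
Therefore the depth of water applied = 6367 mm.


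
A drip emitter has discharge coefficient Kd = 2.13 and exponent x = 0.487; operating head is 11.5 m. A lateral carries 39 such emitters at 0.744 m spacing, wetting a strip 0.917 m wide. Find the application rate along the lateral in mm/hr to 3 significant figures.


Approach: apply the emitter equation with a lateral mass balance, q = Kd*h^x; Q = n*q; rate = Q/(n*spacing*width).
Step 1 — single emitter flow (q = Kd*h^x):
  q = 2.13 * 11.5^0.487 = 6.9974 L/hr
Step 2 — total lateral flow: Q = 39 * 6.9974 = 272.90 L/hr
Step 3 — wetted area: A = 39 * 0.744 * 0.917 = 26.608 m^2
Step 4 — application rate: Q/A = 272.90/26.608 = 10.3 mm/hr
Therefore the application rate along the lateral = 10.3 mm/hr.


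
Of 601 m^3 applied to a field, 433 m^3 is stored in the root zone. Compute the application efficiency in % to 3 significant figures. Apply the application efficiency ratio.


Approach: apply the application efficiency ratio, Ea = (stored/applied)*100.
Ea = (433/601)*100 = 72.0 %
Therefore the application efficiency = 72.0 %.


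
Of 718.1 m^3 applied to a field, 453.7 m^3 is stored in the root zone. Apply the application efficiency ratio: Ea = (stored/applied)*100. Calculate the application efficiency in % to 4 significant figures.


Ea = (453.7/718.1)*100 = 63.18 %
Therefore the application efficiency = 63.18 %.


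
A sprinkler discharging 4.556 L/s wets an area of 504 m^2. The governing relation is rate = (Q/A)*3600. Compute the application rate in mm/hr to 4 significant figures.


rate = (4.556 / 504) * 3600 = 32.54 mm/hr
Therefore the application rate = 32.54 mm/hr.


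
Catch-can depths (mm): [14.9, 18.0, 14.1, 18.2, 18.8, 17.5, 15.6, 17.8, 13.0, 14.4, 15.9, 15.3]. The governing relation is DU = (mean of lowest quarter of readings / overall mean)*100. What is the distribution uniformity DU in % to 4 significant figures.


sorted lowest 3 of 12: [13.0, 14.1, 14.4] -> mean = 13.8333 mm
overall mean = 16.1250 mm
DU = (13.8333/16.1250)*100 = 85.79 %
Therefore the distribution uniformity DU = 85.79 %.


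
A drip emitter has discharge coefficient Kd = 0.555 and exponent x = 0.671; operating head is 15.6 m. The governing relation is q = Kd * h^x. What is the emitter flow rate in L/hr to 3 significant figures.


q = 0.555 * 15.6^0.671 = 3.51 L/hr
Therefore the emitter flow rate = 3.51 L/hr.


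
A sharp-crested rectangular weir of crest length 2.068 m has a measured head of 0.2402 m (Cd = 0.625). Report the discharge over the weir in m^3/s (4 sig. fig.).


Approach: apply the rectangular weir equation, Q = (2/3)*Cd*L*sqrt(2g)*H^1.5.
Q = (2/3)*0.625*2.068*sqrt(2*9.81)*0.2402^1.5 = 0.4493 m^3/s
Therefore the discharge over the weir = 0.4493 m^3/s.


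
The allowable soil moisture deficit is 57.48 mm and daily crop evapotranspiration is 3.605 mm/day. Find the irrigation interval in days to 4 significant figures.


Approach: apply the irrigation interval relation, interval = SMD / ETc.
interval = 57.48 / 3.605 = 15.94 days
Therefore the irrigation interval = 15.94 days.


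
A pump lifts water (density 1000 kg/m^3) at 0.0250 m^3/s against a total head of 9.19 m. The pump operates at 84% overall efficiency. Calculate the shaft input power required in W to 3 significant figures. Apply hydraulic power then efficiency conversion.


Approach: apply hydraulic power then efficiency conversion, P = rho*g*Q*H; P_in = P/eta.
Step 1 — hydraulic power (P = rho*g*Q*H):
  P = 1000 * 9.81 * 0.0250 * 9.19 = 2253.8 W
Step 2 — input power: P_in = P/eta = 2253.8 / 0.84 = 2680 W
Therefore the shaft input power required = 2680 W.


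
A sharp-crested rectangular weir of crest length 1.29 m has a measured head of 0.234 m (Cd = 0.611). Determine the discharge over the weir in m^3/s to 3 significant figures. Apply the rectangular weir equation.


Approach: apply the rectangular weir equation, Q = (2/3)*Cd*L*sqrt(2g)*H^1.5.
Q = (2/3)*0.611*1.29*sqrt(2*9.81)*0.234^1.5 = 0.263 m^3/s
Therefore the discharge over the weir = 0.263 m^3/s.


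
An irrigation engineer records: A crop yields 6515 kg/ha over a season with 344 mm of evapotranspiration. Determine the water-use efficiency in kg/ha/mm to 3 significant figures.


Approach: apply the water-use efficiency ratio, WUE = yield/ET.
WUE = 6515 / 344 = 18.9 kg/ha/mm
Therefore the water-use efficiency = 18.9 kg/ha/mm.


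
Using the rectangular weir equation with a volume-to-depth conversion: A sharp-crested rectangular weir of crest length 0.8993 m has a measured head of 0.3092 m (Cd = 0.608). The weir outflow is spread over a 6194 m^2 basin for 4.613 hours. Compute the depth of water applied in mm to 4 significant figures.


Approach: apply the rectangular weir equation with a volume-to-depth conversion, Q = (2/3)*Cd*L*sqrt(2g)*H^1.5; d = Q*t/A * 1000.
Step 1 — weir discharge:
  Q = (2/3)*0.608*0.8993*sqrt(2*9.81)*0.3092^1.5 = 0.277604 m^3/s
Step 2 — volume: V = 0.277604 * 4.613*3600 = 4610.11 m^3
Step 3 — depth: d = V/A * 1000 = 4610.11/6194 * 1000 = 744.3 mm
Therefore the depth of water applied = 744.3 mm.


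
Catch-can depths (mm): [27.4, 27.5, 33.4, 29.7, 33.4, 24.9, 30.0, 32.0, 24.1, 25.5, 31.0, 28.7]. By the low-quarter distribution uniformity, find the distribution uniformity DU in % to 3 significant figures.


Approach: apply the low-quarter distribution uniformity, DU = (mean of lowest quarter of readings / overall mean)*100.
sorted lowest 3 of 12: [24.1, 24.9, 25.5] -> mean = 24.833 mm
overall mean = 28.967 mm
DU = (24.833/28.967)*100 = 85.7 %
Therefore the distribution uniformity DU = 85.7 %.


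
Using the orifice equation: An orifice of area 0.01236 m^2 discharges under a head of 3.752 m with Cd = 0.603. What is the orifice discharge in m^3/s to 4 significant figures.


Approach: apply the orifice equation, Q = Cd*A*sqrt(2*g*h).
Q = 0.603 * 0.01236 * sqrt(2*9.81*3.752) = 0.06395 m^3/s
Therefore the orifice discharge = 0.06395 m^3/s.
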